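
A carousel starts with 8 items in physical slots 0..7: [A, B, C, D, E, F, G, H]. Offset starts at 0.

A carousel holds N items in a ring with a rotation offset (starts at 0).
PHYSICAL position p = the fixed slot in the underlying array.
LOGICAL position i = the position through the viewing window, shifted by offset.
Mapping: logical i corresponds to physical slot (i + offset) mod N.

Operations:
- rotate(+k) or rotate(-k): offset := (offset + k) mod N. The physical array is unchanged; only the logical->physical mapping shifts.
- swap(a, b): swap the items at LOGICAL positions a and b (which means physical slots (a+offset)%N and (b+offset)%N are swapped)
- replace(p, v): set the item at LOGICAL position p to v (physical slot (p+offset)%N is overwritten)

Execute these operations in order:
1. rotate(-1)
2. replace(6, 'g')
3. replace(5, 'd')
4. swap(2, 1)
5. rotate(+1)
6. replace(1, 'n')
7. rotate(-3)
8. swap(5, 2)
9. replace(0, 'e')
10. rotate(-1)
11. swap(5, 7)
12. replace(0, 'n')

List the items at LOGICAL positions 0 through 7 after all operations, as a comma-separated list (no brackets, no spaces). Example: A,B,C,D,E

Answer: n,e,G,C,B,D,H,n

Derivation:
After op 1 (rotate(-1)): offset=7, physical=[A,B,C,D,E,F,G,H], logical=[H,A,B,C,D,E,F,G]
After op 2 (replace(6, 'g')): offset=7, physical=[A,B,C,D,E,g,G,H], logical=[H,A,B,C,D,E,g,G]
After op 3 (replace(5, 'd')): offset=7, physical=[A,B,C,D,d,g,G,H], logical=[H,A,B,C,D,d,g,G]
After op 4 (swap(2, 1)): offset=7, physical=[B,A,C,D,d,g,G,H], logical=[H,B,A,C,D,d,g,G]
After op 5 (rotate(+1)): offset=0, physical=[B,A,C,D,d,g,G,H], logical=[B,A,C,D,d,g,G,H]
After op 6 (replace(1, 'n')): offset=0, physical=[B,n,C,D,d,g,G,H], logical=[B,n,C,D,d,g,G,H]
After op 7 (rotate(-3)): offset=5, physical=[B,n,C,D,d,g,G,H], logical=[g,G,H,B,n,C,D,d]
After op 8 (swap(5, 2)): offset=5, physical=[B,n,H,D,d,g,G,C], logical=[g,G,C,B,n,H,D,d]
After op 9 (replace(0, 'e')): offset=5, physical=[B,n,H,D,d,e,G,C], logical=[e,G,C,B,n,H,D,d]
After op 10 (rotate(-1)): offset=4, physical=[B,n,H,D,d,e,G,C], logical=[d,e,G,C,B,n,H,D]
After op 11 (swap(5, 7)): offset=4, physical=[B,D,H,n,d,e,G,C], logical=[d,e,G,C,B,D,H,n]
After op 12 (replace(0, 'n')): offset=4, physical=[B,D,H,n,n,e,G,C], logical=[n,e,G,C,B,D,H,n]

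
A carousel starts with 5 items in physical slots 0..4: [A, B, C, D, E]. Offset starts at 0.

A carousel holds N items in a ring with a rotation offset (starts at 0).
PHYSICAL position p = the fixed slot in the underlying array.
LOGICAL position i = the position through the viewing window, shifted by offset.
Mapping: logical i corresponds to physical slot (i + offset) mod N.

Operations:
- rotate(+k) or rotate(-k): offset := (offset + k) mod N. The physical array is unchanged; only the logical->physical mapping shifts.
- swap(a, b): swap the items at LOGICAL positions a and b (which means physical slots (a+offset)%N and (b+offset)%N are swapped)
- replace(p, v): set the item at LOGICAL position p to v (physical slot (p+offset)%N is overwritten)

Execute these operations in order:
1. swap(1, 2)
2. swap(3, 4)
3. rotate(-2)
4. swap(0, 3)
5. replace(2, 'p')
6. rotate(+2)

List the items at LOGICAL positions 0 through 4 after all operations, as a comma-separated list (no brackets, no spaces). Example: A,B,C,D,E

After op 1 (swap(1, 2)): offset=0, physical=[A,C,B,D,E], logical=[A,C,B,D,E]
After op 2 (swap(3, 4)): offset=0, physical=[A,C,B,E,D], logical=[A,C,B,E,D]
After op 3 (rotate(-2)): offset=3, physical=[A,C,B,E,D], logical=[E,D,A,C,B]
After op 4 (swap(0, 3)): offset=3, physical=[A,E,B,C,D], logical=[C,D,A,E,B]
After op 5 (replace(2, 'p')): offset=3, physical=[p,E,B,C,D], logical=[C,D,p,E,B]
After op 6 (rotate(+2)): offset=0, physical=[p,E,B,C,D], logical=[p,E,B,C,D]

Answer: p,E,B,C,D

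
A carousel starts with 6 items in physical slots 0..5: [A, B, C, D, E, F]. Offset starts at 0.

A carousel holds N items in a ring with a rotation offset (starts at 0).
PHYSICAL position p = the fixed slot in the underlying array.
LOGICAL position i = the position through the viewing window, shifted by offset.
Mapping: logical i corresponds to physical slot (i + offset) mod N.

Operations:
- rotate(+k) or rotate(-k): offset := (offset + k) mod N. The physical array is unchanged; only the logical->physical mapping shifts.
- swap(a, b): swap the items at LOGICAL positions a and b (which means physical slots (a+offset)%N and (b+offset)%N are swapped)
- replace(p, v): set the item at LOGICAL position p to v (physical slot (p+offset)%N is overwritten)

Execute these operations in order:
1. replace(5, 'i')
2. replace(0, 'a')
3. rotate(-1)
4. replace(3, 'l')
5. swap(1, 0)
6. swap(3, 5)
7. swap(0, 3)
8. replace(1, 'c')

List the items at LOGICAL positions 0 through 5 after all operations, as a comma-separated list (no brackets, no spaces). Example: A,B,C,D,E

After op 1 (replace(5, 'i')): offset=0, physical=[A,B,C,D,E,i], logical=[A,B,C,D,E,i]
After op 2 (replace(0, 'a')): offset=0, physical=[a,B,C,D,E,i], logical=[a,B,C,D,E,i]
After op 3 (rotate(-1)): offset=5, physical=[a,B,C,D,E,i], logical=[i,a,B,C,D,E]
After op 4 (replace(3, 'l')): offset=5, physical=[a,B,l,D,E,i], logical=[i,a,B,l,D,E]
After op 5 (swap(1, 0)): offset=5, physical=[i,B,l,D,E,a], logical=[a,i,B,l,D,E]
After op 6 (swap(3, 5)): offset=5, physical=[i,B,E,D,l,a], logical=[a,i,B,E,D,l]
After op 7 (swap(0, 3)): offset=5, physical=[i,B,a,D,l,E], logical=[E,i,B,a,D,l]
After op 8 (replace(1, 'c')): offset=5, physical=[c,B,a,D,l,E], logical=[E,c,B,a,D,l]

Answer: E,c,B,a,D,l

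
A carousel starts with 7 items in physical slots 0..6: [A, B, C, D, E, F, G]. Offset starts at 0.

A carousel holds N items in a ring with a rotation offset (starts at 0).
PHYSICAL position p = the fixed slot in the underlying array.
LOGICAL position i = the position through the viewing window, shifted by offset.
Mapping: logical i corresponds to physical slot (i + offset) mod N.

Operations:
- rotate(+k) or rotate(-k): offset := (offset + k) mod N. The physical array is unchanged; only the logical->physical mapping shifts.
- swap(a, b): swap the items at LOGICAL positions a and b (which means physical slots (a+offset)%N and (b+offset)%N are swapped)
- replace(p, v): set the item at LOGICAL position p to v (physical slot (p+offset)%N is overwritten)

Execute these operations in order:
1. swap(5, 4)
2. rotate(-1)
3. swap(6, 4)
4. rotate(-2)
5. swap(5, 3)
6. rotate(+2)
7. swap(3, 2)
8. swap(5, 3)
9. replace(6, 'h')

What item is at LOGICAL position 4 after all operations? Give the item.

Answer: E

Derivation:
After op 1 (swap(5, 4)): offset=0, physical=[A,B,C,D,F,E,G], logical=[A,B,C,D,F,E,G]
After op 2 (rotate(-1)): offset=6, physical=[A,B,C,D,F,E,G], logical=[G,A,B,C,D,F,E]
After op 3 (swap(6, 4)): offset=6, physical=[A,B,C,E,F,D,G], logical=[G,A,B,C,E,F,D]
After op 4 (rotate(-2)): offset=4, physical=[A,B,C,E,F,D,G], logical=[F,D,G,A,B,C,E]
After op 5 (swap(5, 3)): offset=4, physical=[C,B,A,E,F,D,G], logical=[F,D,G,C,B,A,E]
After op 6 (rotate(+2)): offset=6, physical=[C,B,A,E,F,D,G], logical=[G,C,B,A,E,F,D]
After op 7 (swap(3, 2)): offset=6, physical=[C,A,B,E,F,D,G], logical=[G,C,A,B,E,F,D]
After op 8 (swap(5, 3)): offset=6, physical=[C,A,F,E,B,D,G], logical=[G,C,A,F,E,B,D]
After op 9 (replace(6, 'h')): offset=6, physical=[C,A,F,E,B,h,G], logical=[G,C,A,F,E,B,h]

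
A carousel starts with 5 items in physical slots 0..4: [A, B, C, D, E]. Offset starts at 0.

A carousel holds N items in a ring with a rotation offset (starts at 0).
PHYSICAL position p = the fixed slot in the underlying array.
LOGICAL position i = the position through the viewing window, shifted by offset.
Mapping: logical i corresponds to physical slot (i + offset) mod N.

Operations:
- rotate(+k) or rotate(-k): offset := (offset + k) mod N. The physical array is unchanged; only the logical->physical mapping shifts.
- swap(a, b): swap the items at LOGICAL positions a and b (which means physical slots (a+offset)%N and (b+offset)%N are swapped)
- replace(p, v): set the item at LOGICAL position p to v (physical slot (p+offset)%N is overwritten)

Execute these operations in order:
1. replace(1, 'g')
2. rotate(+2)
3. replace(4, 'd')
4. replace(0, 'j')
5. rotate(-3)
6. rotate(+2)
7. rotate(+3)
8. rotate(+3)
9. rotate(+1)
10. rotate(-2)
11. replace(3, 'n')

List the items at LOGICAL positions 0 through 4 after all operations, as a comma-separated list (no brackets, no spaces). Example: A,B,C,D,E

After op 1 (replace(1, 'g')): offset=0, physical=[A,g,C,D,E], logical=[A,g,C,D,E]
After op 2 (rotate(+2)): offset=2, physical=[A,g,C,D,E], logical=[C,D,E,A,g]
After op 3 (replace(4, 'd')): offset=2, physical=[A,d,C,D,E], logical=[C,D,E,A,d]
After op 4 (replace(0, 'j')): offset=2, physical=[A,d,j,D,E], logical=[j,D,E,A,d]
After op 5 (rotate(-3)): offset=4, physical=[A,d,j,D,E], logical=[E,A,d,j,D]
After op 6 (rotate(+2)): offset=1, physical=[A,d,j,D,E], logical=[d,j,D,E,A]
After op 7 (rotate(+3)): offset=4, physical=[A,d,j,D,E], logical=[E,A,d,j,D]
After op 8 (rotate(+3)): offset=2, physical=[A,d,j,D,E], logical=[j,D,E,A,d]
After op 9 (rotate(+1)): offset=3, physical=[A,d,j,D,E], logical=[D,E,A,d,j]
After op 10 (rotate(-2)): offset=1, physical=[A,d,j,D,E], logical=[d,j,D,E,A]
After op 11 (replace(3, 'n')): offset=1, physical=[A,d,j,D,n], logical=[d,j,D,n,A]

Answer: d,j,D,n,A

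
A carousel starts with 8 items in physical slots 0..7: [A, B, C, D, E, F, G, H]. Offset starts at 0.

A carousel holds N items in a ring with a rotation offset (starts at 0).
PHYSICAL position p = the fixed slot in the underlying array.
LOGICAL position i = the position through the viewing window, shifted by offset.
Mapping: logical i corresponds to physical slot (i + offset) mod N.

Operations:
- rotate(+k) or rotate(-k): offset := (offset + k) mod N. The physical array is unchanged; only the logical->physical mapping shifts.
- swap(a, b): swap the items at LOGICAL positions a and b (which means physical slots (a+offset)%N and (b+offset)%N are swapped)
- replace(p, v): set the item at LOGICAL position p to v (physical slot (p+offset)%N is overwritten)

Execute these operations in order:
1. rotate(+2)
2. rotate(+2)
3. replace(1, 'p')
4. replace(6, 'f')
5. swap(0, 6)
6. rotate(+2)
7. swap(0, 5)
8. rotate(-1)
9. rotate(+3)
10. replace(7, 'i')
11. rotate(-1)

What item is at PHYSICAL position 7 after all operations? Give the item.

After op 1 (rotate(+2)): offset=2, physical=[A,B,C,D,E,F,G,H], logical=[C,D,E,F,G,H,A,B]
After op 2 (rotate(+2)): offset=4, physical=[A,B,C,D,E,F,G,H], logical=[E,F,G,H,A,B,C,D]
After op 3 (replace(1, 'p')): offset=4, physical=[A,B,C,D,E,p,G,H], logical=[E,p,G,H,A,B,C,D]
After op 4 (replace(6, 'f')): offset=4, physical=[A,B,f,D,E,p,G,H], logical=[E,p,G,H,A,B,f,D]
After op 5 (swap(0, 6)): offset=4, physical=[A,B,E,D,f,p,G,H], logical=[f,p,G,H,A,B,E,D]
After op 6 (rotate(+2)): offset=6, physical=[A,B,E,D,f,p,G,H], logical=[G,H,A,B,E,D,f,p]
After op 7 (swap(0, 5)): offset=6, physical=[A,B,E,G,f,p,D,H], logical=[D,H,A,B,E,G,f,p]
After op 8 (rotate(-1)): offset=5, physical=[A,B,E,G,f,p,D,H], logical=[p,D,H,A,B,E,G,f]
After op 9 (rotate(+3)): offset=0, physical=[A,B,E,G,f,p,D,H], logical=[A,B,E,G,f,p,D,H]
After op 10 (replace(7, 'i')): offset=0, physical=[A,B,E,G,f,p,D,i], logical=[A,B,E,G,f,p,D,i]
After op 11 (rotate(-1)): offset=7, physical=[A,B,E,G,f,p,D,i], logical=[i,A,B,E,G,f,p,D]

Answer: i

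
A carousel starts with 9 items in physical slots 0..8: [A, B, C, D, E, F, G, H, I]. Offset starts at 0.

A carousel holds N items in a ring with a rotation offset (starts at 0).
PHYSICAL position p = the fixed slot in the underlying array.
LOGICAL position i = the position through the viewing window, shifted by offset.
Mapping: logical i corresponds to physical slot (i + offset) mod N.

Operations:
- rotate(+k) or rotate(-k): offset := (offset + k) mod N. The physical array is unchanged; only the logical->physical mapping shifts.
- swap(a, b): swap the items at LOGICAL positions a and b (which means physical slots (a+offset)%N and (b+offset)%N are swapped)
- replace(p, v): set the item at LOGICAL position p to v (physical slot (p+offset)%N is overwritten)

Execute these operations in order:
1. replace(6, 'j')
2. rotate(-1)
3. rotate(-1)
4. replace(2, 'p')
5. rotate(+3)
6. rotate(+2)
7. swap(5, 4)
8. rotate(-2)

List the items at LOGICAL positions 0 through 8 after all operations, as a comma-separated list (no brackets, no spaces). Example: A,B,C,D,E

After op 1 (replace(6, 'j')): offset=0, physical=[A,B,C,D,E,F,j,H,I], logical=[A,B,C,D,E,F,j,H,I]
After op 2 (rotate(-1)): offset=8, physical=[A,B,C,D,E,F,j,H,I], logical=[I,A,B,C,D,E,F,j,H]
After op 3 (rotate(-1)): offset=7, physical=[A,B,C,D,E,F,j,H,I], logical=[H,I,A,B,C,D,E,F,j]
After op 4 (replace(2, 'p')): offset=7, physical=[p,B,C,D,E,F,j,H,I], logical=[H,I,p,B,C,D,E,F,j]
After op 5 (rotate(+3)): offset=1, physical=[p,B,C,D,E,F,j,H,I], logical=[B,C,D,E,F,j,H,I,p]
After op 6 (rotate(+2)): offset=3, physical=[p,B,C,D,E,F,j,H,I], logical=[D,E,F,j,H,I,p,B,C]
After op 7 (swap(5, 4)): offset=3, physical=[p,B,C,D,E,F,j,I,H], logical=[D,E,F,j,I,H,p,B,C]
After op 8 (rotate(-2)): offset=1, physical=[p,B,C,D,E,F,j,I,H], logical=[B,C,D,E,F,j,I,H,p]

Answer: B,C,D,E,F,j,I,H,p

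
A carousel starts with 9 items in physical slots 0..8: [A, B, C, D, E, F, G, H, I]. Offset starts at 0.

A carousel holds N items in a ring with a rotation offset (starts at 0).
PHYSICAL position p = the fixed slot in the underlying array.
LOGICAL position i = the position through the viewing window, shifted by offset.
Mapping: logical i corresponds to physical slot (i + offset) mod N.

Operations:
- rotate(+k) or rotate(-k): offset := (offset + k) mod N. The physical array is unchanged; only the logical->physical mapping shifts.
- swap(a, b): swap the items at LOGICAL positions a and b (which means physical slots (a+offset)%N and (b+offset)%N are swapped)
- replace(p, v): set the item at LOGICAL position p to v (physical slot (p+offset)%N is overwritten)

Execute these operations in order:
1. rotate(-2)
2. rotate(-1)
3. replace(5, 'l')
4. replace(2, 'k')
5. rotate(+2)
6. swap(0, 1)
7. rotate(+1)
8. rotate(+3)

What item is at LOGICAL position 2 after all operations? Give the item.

After op 1 (rotate(-2)): offset=7, physical=[A,B,C,D,E,F,G,H,I], logical=[H,I,A,B,C,D,E,F,G]
After op 2 (rotate(-1)): offset=6, physical=[A,B,C,D,E,F,G,H,I], logical=[G,H,I,A,B,C,D,E,F]
After op 3 (replace(5, 'l')): offset=6, physical=[A,B,l,D,E,F,G,H,I], logical=[G,H,I,A,B,l,D,E,F]
After op 4 (replace(2, 'k')): offset=6, physical=[A,B,l,D,E,F,G,H,k], logical=[G,H,k,A,B,l,D,E,F]
After op 5 (rotate(+2)): offset=8, physical=[A,B,l,D,E,F,G,H,k], logical=[k,A,B,l,D,E,F,G,H]
After op 6 (swap(0, 1)): offset=8, physical=[k,B,l,D,E,F,G,H,A], logical=[A,k,B,l,D,E,F,G,H]
After op 7 (rotate(+1)): offset=0, physical=[k,B,l,D,E,F,G,H,A], logical=[k,B,l,D,E,F,G,H,A]
After op 8 (rotate(+3)): offset=3, physical=[k,B,l,D,E,F,G,H,A], logical=[D,E,F,G,H,A,k,B,l]

Answer: F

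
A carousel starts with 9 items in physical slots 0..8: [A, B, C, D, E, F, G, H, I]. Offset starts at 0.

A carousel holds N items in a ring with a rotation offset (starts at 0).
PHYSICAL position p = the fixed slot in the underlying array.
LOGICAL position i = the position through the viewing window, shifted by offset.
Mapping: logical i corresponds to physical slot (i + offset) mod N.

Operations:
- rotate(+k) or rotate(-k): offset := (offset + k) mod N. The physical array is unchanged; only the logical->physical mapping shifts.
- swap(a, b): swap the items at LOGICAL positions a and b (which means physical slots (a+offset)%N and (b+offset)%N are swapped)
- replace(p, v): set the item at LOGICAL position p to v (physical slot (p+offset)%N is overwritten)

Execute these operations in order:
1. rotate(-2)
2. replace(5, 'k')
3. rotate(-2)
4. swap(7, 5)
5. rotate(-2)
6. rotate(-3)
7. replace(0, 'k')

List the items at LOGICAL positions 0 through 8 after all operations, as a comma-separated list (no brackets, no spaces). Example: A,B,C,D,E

Answer: k,k,C,B,E,F,G,H,I

Derivation:
After op 1 (rotate(-2)): offset=7, physical=[A,B,C,D,E,F,G,H,I], logical=[H,I,A,B,C,D,E,F,G]
After op 2 (replace(5, 'k')): offset=7, physical=[A,B,C,k,E,F,G,H,I], logical=[H,I,A,B,C,k,E,F,G]
After op 3 (rotate(-2)): offset=5, physical=[A,B,C,k,E,F,G,H,I], logical=[F,G,H,I,A,B,C,k,E]
After op 4 (swap(7, 5)): offset=5, physical=[A,k,C,B,E,F,G,H,I], logical=[F,G,H,I,A,k,C,B,E]
After op 5 (rotate(-2)): offset=3, physical=[A,k,C,B,E,F,G,H,I], logical=[B,E,F,G,H,I,A,k,C]
After op 6 (rotate(-3)): offset=0, physical=[A,k,C,B,E,F,G,H,I], logical=[A,k,C,B,E,F,G,H,I]
After op 7 (replace(0, 'k')): offset=0, physical=[k,k,C,B,E,F,G,H,I], logical=[k,k,C,B,E,F,G,H,I]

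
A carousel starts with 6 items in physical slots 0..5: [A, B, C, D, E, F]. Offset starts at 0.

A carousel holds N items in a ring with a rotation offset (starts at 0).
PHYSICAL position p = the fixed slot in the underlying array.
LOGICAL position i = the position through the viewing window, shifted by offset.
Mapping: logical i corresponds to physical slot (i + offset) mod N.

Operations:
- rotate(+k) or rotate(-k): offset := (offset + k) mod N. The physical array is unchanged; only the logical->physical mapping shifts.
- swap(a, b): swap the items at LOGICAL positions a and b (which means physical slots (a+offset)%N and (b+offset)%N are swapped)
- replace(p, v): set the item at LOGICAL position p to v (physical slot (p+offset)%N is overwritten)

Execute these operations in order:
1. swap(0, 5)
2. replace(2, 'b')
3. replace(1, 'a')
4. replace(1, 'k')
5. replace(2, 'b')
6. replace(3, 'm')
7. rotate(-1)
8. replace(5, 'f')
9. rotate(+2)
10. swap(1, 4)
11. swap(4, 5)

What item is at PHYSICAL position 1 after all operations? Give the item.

After op 1 (swap(0, 5)): offset=0, physical=[F,B,C,D,E,A], logical=[F,B,C,D,E,A]
After op 2 (replace(2, 'b')): offset=0, physical=[F,B,b,D,E,A], logical=[F,B,b,D,E,A]
After op 3 (replace(1, 'a')): offset=0, physical=[F,a,b,D,E,A], logical=[F,a,b,D,E,A]
After op 4 (replace(1, 'k')): offset=0, physical=[F,k,b,D,E,A], logical=[F,k,b,D,E,A]
After op 5 (replace(2, 'b')): offset=0, physical=[F,k,b,D,E,A], logical=[F,k,b,D,E,A]
After op 6 (replace(3, 'm')): offset=0, physical=[F,k,b,m,E,A], logical=[F,k,b,m,E,A]
After op 7 (rotate(-1)): offset=5, physical=[F,k,b,m,E,A], logical=[A,F,k,b,m,E]
After op 8 (replace(5, 'f')): offset=5, physical=[F,k,b,m,f,A], logical=[A,F,k,b,m,f]
After op 9 (rotate(+2)): offset=1, physical=[F,k,b,m,f,A], logical=[k,b,m,f,A,F]
After op 10 (swap(1, 4)): offset=1, physical=[F,k,A,m,f,b], logical=[k,A,m,f,b,F]
After op 11 (swap(4, 5)): offset=1, physical=[b,k,A,m,f,F], logical=[k,A,m,f,F,b]

Answer: k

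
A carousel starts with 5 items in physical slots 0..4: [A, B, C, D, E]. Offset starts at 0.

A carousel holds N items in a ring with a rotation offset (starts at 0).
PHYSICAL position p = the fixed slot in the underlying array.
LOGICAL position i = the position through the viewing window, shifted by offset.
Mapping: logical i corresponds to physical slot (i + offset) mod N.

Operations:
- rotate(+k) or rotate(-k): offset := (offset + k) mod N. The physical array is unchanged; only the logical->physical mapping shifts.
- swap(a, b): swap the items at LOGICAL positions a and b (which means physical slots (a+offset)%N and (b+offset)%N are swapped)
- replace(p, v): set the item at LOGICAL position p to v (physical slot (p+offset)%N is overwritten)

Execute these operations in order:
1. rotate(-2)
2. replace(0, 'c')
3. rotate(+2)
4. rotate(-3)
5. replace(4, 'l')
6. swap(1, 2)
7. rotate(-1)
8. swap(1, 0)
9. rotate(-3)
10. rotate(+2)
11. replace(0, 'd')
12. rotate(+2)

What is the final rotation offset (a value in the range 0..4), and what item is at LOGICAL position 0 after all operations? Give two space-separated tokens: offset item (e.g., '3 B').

After op 1 (rotate(-2)): offset=3, physical=[A,B,C,D,E], logical=[D,E,A,B,C]
After op 2 (replace(0, 'c')): offset=3, physical=[A,B,C,c,E], logical=[c,E,A,B,C]
After op 3 (rotate(+2)): offset=0, physical=[A,B,C,c,E], logical=[A,B,C,c,E]
After op 4 (rotate(-3)): offset=2, physical=[A,B,C,c,E], logical=[C,c,E,A,B]
After op 5 (replace(4, 'l')): offset=2, physical=[A,l,C,c,E], logical=[C,c,E,A,l]
After op 6 (swap(1, 2)): offset=2, physical=[A,l,C,E,c], logical=[C,E,c,A,l]
After op 7 (rotate(-1)): offset=1, physical=[A,l,C,E,c], logical=[l,C,E,c,A]
After op 8 (swap(1, 0)): offset=1, physical=[A,C,l,E,c], logical=[C,l,E,c,A]
After op 9 (rotate(-3)): offset=3, physical=[A,C,l,E,c], logical=[E,c,A,C,l]
After op 10 (rotate(+2)): offset=0, physical=[A,C,l,E,c], logical=[A,C,l,E,c]
After op 11 (replace(0, 'd')): offset=0, physical=[d,C,l,E,c], logical=[d,C,l,E,c]
After op 12 (rotate(+2)): offset=2, physical=[d,C,l,E,c], logical=[l,E,c,d,C]

Answer: 2 l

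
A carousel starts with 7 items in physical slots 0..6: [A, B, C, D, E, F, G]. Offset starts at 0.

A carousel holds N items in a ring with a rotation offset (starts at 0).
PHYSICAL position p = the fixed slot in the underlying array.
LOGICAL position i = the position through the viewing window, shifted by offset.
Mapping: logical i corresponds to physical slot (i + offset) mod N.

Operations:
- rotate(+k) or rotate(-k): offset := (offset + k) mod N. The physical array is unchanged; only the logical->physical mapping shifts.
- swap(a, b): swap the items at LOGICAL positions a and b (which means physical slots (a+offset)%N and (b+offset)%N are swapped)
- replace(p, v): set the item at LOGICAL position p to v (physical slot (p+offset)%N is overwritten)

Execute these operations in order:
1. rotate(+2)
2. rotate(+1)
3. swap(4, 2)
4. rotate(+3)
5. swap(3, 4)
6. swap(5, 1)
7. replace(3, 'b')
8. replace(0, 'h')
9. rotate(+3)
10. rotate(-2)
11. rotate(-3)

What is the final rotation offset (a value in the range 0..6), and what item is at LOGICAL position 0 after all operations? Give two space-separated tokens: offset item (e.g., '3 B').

Answer: 4 F

Derivation:
After op 1 (rotate(+2)): offset=2, physical=[A,B,C,D,E,F,G], logical=[C,D,E,F,G,A,B]
After op 2 (rotate(+1)): offset=3, physical=[A,B,C,D,E,F,G], logical=[D,E,F,G,A,B,C]
After op 3 (swap(4, 2)): offset=3, physical=[F,B,C,D,E,A,G], logical=[D,E,A,G,F,B,C]
After op 4 (rotate(+3)): offset=6, physical=[F,B,C,D,E,A,G], logical=[G,F,B,C,D,E,A]
After op 5 (swap(3, 4)): offset=6, physical=[F,B,D,C,E,A,G], logical=[G,F,B,D,C,E,A]
After op 6 (swap(5, 1)): offset=6, physical=[E,B,D,C,F,A,G], logical=[G,E,B,D,C,F,A]
After op 7 (replace(3, 'b')): offset=6, physical=[E,B,b,C,F,A,G], logical=[G,E,B,b,C,F,A]
After op 8 (replace(0, 'h')): offset=6, physical=[E,B,b,C,F,A,h], logical=[h,E,B,b,C,F,A]
After op 9 (rotate(+3)): offset=2, physical=[E,B,b,C,F,A,h], logical=[b,C,F,A,h,E,B]
After op 10 (rotate(-2)): offset=0, physical=[E,B,b,C,F,A,h], logical=[E,B,b,C,F,A,h]
After op 11 (rotate(-3)): offset=4, physical=[E,B,b,C,F,A,h], logical=[F,A,h,E,B,b,C]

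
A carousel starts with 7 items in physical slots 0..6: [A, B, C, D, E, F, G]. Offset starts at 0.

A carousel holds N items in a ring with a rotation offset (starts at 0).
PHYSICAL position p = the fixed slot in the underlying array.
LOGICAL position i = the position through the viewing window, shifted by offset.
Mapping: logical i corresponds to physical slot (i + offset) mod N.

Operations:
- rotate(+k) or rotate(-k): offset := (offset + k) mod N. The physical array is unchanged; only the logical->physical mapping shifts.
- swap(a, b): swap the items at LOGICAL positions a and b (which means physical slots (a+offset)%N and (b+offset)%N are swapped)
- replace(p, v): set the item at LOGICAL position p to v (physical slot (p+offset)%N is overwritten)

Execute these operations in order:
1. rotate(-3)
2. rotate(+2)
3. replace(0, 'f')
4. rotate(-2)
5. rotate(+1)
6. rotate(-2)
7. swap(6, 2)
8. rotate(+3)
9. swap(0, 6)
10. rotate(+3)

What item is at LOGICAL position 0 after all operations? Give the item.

Answer: F

Derivation:
After op 1 (rotate(-3)): offset=4, physical=[A,B,C,D,E,F,G], logical=[E,F,G,A,B,C,D]
After op 2 (rotate(+2)): offset=6, physical=[A,B,C,D,E,F,G], logical=[G,A,B,C,D,E,F]
After op 3 (replace(0, 'f')): offset=6, physical=[A,B,C,D,E,F,f], logical=[f,A,B,C,D,E,F]
After op 4 (rotate(-2)): offset=4, physical=[A,B,C,D,E,F,f], logical=[E,F,f,A,B,C,D]
After op 5 (rotate(+1)): offset=5, physical=[A,B,C,D,E,F,f], logical=[F,f,A,B,C,D,E]
After op 6 (rotate(-2)): offset=3, physical=[A,B,C,D,E,F,f], logical=[D,E,F,f,A,B,C]
After op 7 (swap(6, 2)): offset=3, physical=[A,B,F,D,E,C,f], logical=[D,E,C,f,A,B,F]
After op 8 (rotate(+3)): offset=6, physical=[A,B,F,D,E,C,f], logical=[f,A,B,F,D,E,C]
After op 9 (swap(0, 6)): offset=6, physical=[A,B,F,D,E,f,C], logical=[C,A,B,F,D,E,f]
After op 10 (rotate(+3)): offset=2, physical=[A,B,F,D,E,f,C], logical=[F,D,E,f,C,A,B]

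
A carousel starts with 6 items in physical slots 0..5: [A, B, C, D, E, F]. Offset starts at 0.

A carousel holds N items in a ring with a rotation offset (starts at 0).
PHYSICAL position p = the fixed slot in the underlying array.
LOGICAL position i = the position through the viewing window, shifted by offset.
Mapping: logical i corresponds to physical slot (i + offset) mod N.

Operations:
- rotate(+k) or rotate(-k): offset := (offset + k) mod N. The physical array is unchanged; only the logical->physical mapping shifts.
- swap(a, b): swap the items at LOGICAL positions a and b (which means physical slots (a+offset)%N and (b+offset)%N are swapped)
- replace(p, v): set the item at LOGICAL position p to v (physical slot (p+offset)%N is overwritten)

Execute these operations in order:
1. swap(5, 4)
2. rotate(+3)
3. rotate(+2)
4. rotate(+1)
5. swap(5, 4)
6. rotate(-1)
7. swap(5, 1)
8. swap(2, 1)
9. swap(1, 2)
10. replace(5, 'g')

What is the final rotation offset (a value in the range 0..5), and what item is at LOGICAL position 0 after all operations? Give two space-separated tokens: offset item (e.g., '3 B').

After op 1 (swap(5, 4)): offset=0, physical=[A,B,C,D,F,E], logical=[A,B,C,D,F,E]
After op 2 (rotate(+3)): offset=3, physical=[A,B,C,D,F,E], logical=[D,F,E,A,B,C]
After op 3 (rotate(+2)): offset=5, physical=[A,B,C,D,F,E], logical=[E,A,B,C,D,F]
After op 4 (rotate(+1)): offset=0, physical=[A,B,C,D,F,E], logical=[A,B,C,D,F,E]
After op 5 (swap(5, 4)): offset=0, physical=[A,B,C,D,E,F], logical=[A,B,C,D,E,F]
After op 6 (rotate(-1)): offset=5, physical=[A,B,C,D,E,F], logical=[F,A,B,C,D,E]
After op 7 (swap(5, 1)): offset=5, physical=[E,B,C,D,A,F], logical=[F,E,B,C,D,A]
After op 8 (swap(2, 1)): offset=5, physical=[B,E,C,D,A,F], logical=[F,B,E,C,D,A]
After op 9 (swap(1, 2)): offset=5, physical=[E,B,C,D,A,F], logical=[F,E,B,C,D,A]
After op 10 (replace(5, 'g')): offset=5, physical=[E,B,C,D,g,F], logical=[F,E,B,C,D,g]

Answer: 5 F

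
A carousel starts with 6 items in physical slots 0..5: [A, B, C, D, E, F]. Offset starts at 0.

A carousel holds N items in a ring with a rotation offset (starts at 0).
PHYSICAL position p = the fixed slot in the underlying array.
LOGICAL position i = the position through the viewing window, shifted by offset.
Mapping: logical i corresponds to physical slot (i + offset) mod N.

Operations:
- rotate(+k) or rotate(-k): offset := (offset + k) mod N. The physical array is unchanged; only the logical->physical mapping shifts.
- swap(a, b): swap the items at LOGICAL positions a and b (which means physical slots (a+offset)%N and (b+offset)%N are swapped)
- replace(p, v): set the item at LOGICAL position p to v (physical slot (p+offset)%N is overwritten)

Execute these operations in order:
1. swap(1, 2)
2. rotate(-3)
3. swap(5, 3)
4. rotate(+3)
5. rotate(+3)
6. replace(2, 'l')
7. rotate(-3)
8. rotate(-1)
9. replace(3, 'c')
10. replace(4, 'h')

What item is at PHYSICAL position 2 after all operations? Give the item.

Answer: c

Derivation:
After op 1 (swap(1, 2)): offset=0, physical=[A,C,B,D,E,F], logical=[A,C,B,D,E,F]
After op 2 (rotate(-3)): offset=3, physical=[A,C,B,D,E,F], logical=[D,E,F,A,C,B]
After op 3 (swap(5, 3)): offset=3, physical=[B,C,A,D,E,F], logical=[D,E,F,B,C,A]
After op 4 (rotate(+3)): offset=0, physical=[B,C,A,D,E,F], logical=[B,C,A,D,E,F]
After op 5 (rotate(+3)): offset=3, physical=[B,C,A,D,E,F], logical=[D,E,F,B,C,A]
After op 6 (replace(2, 'l')): offset=3, physical=[B,C,A,D,E,l], logical=[D,E,l,B,C,A]
After op 7 (rotate(-3)): offset=0, physical=[B,C,A,D,E,l], logical=[B,C,A,D,E,l]
After op 8 (rotate(-1)): offset=5, physical=[B,C,A,D,E,l], logical=[l,B,C,A,D,E]
After op 9 (replace(3, 'c')): offset=5, physical=[B,C,c,D,E,l], logical=[l,B,C,c,D,E]
After op 10 (replace(4, 'h')): offset=5, physical=[B,C,c,h,E,l], logical=[l,B,C,c,h,E]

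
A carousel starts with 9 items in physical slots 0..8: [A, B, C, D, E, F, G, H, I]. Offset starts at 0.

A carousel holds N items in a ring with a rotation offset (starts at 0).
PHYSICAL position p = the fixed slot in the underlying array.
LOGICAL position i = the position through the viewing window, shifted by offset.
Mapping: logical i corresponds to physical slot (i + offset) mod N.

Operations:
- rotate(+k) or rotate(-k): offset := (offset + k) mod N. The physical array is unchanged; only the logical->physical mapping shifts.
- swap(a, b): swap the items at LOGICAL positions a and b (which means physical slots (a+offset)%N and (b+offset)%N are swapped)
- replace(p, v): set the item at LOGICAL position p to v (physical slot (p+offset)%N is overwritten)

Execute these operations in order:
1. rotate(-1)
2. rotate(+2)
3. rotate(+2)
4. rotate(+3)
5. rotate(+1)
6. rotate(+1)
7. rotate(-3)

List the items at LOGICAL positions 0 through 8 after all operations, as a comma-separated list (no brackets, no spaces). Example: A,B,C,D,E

Answer: F,G,H,I,A,B,C,D,E

Derivation:
After op 1 (rotate(-1)): offset=8, physical=[A,B,C,D,E,F,G,H,I], logical=[I,A,B,C,D,E,F,G,H]
After op 2 (rotate(+2)): offset=1, physical=[A,B,C,D,E,F,G,H,I], logical=[B,C,D,E,F,G,H,I,A]
After op 3 (rotate(+2)): offset=3, physical=[A,B,C,D,E,F,G,H,I], logical=[D,E,F,G,H,I,A,B,C]
After op 4 (rotate(+3)): offset=6, physical=[A,B,C,D,E,F,G,H,I], logical=[G,H,I,A,B,C,D,E,F]
After op 5 (rotate(+1)): offset=7, physical=[A,B,C,D,E,F,G,H,I], logical=[H,I,A,B,C,D,E,F,G]
After op 6 (rotate(+1)): offset=8, physical=[A,B,C,D,E,F,G,H,I], logical=[I,A,B,C,D,E,F,G,H]
After op 7 (rotate(-3)): offset=5, physical=[A,B,C,D,E,F,G,H,I], logical=[F,G,H,I,A,B,C,D,E]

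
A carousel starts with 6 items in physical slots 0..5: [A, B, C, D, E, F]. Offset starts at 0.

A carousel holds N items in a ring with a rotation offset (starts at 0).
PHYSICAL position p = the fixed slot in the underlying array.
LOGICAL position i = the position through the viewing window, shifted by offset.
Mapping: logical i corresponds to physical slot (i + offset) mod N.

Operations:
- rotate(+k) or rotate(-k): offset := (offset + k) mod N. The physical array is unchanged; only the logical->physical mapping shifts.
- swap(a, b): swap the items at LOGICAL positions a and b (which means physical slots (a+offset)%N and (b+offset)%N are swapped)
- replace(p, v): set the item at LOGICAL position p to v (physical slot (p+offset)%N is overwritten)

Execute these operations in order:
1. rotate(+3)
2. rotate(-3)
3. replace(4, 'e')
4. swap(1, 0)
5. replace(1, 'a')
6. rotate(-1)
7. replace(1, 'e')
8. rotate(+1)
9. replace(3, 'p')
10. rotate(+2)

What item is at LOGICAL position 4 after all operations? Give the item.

After op 1 (rotate(+3)): offset=3, physical=[A,B,C,D,E,F], logical=[D,E,F,A,B,C]
After op 2 (rotate(-3)): offset=0, physical=[A,B,C,D,E,F], logical=[A,B,C,D,E,F]
After op 3 (replace(4, 'e')): offset=0, physical=[A,B,C,D,e,F], logical=[A,B,C,D,e,F]
After op 4 (swap(1, 0)): offset=0, physical=[B,A,C,D,e,F], logical=[B,A,C,D,e,F]
After op 5 (replace(1, 'a')): offset=0, physical=[B,a,C,D,e,F], logical=[B,a,C,D,e,F]
After op 6 (rotate(-1)): offset=5, physical=[B,a,C,D,e,F], logical=[F,B,a,C,D,e]
After op 7 (replace(1, 'e')): offset=5, physical=[e,a,C,D,e,F], logical=[F,e,a,C,D,e]
After op 8 (rotate(+1)): offset=0, physical=[e,a,C,D,e,F], logical=[e,a,C,D,e,F]
After op 9 (replace(3, 'p')): offset=0, physical=[e,a,C,p,e,F], logical=[e,a,C,p,e,F]
After op 10 (rotate(+2)): offset=2, physical=[e,a,C,p,e,F], logical=[C,p,e,F,e,a]

Answer: e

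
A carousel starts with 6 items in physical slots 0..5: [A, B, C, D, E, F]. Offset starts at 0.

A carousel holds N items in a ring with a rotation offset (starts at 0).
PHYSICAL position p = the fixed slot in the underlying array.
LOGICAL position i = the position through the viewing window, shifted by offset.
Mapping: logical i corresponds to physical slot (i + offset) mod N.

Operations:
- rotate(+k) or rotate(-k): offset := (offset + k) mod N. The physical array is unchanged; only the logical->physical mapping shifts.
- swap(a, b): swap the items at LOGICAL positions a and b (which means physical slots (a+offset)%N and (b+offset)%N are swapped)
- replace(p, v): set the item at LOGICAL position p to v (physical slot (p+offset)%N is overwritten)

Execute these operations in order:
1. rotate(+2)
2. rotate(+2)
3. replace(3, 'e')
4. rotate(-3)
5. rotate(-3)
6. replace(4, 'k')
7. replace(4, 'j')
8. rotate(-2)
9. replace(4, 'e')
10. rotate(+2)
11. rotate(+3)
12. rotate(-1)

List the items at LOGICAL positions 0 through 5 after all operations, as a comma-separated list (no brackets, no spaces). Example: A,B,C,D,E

After op 1 (rotate(+2)): offset=2, physical=[A,B,C,D,E,F], logical=[C,D,E,F,A,B]
After op 2 (rotate(+2)): offset=4, physical=[A,B,C,D,E,F], logical=[E,F,A,B,C,D]
After op 3 (replace(3, 'e')): offset=4, physical=[A,e,C,D,E,F], logical=[E,F,A,e,C,D]
After op 4 (rotate(-3)): offset=1, physical=[A,e,C,D,E,F], logical=[e,C,D,E,F,A]
After op 5 (rotate(-3)): offset=4, physical=[A,e,C,D,E,F], logical=[E,F,A,e,C,D]
After op 6 (replace(4, 'k')): offset=4, physical=[A,e,k,D,E,F], logical=[E,F,A,e,k,D]
After op 7 (replace(4, 'j')): offset=4, physical=[A,e,j,D,E,F], logical=[E,F,A,e,j,D]
After op 8 (rotate(-2)): offset=2, physical=[A,e,j,D,E,F], logical=[j,D,E,F,A,e]
After op 9 (replace(4, 'e')): offset=2, physical=[e,e,j,D,E,F], logical=[j,D,E,F,e,e]
After op 10 (rotate(+2)): offset=4, physical=[e,e,j,D,E,F], logical=[E,F,e,e,j,D]
After op 11 (rotate(+3)): offset=1, physical=[e,e,j,D,E,F], logical=[e,j,D,E,F,e]
After op 12 (rotate(-1)): offset=0, physical=[e,e,j,D,E,F], logical=[e,e,j,D,E,F]

Answer: e,e,j,D,E,F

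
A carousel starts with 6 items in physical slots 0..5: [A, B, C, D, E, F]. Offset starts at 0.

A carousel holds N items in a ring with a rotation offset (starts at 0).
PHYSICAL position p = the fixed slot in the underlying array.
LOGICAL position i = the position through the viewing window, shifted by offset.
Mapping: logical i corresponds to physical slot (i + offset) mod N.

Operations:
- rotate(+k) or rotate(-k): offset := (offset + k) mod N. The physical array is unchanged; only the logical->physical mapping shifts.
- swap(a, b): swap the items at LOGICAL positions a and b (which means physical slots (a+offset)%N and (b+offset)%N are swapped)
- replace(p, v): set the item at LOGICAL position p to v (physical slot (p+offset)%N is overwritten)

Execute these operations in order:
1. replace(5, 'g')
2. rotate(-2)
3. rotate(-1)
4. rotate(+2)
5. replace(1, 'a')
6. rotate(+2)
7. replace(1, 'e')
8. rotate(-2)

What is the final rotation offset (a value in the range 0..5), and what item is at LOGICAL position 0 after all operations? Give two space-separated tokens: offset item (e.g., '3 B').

Answer: 5 g

Derivation:
After op 1 (replace(5, 'g')): offset=0, physical=[A,B,C,D,E,g], logical=[A,B,C,D,E,g]
After op 2 (rotate(-2)): offset=4, physical=[A,B,C,D,E,g], logical=[E,g,A,B,C,D]
After op 3 (rotate(-1)): offset=3, physical=[A,B,C,D,E,g], logical=[D,E,g,A,B,C]
After op 4 (rotate(+2)): offset=5, physical=[A,B,C,D,E,g], logical=[g,A,B,C,D,E]
After op 5 (replace(1, 'a')): offset=5, physical=[a,B,C,D,E,g], logical=[g,a,B,C,D,E]
After op 6 (rotate(+2)): offset=1, physical=[a,B,C,D,E,g], logical=[B,C,D,E,g,a]
After op 7 (replace(1, 'e')): offset=1, physical=[a,B,e,D,E,g], logical=[B,e,D,E,g,a]
After op 8 (rotate(-2)): offset=5, physical=[a,B,e,D,E,g], logical=[g,a,B,e,D,E]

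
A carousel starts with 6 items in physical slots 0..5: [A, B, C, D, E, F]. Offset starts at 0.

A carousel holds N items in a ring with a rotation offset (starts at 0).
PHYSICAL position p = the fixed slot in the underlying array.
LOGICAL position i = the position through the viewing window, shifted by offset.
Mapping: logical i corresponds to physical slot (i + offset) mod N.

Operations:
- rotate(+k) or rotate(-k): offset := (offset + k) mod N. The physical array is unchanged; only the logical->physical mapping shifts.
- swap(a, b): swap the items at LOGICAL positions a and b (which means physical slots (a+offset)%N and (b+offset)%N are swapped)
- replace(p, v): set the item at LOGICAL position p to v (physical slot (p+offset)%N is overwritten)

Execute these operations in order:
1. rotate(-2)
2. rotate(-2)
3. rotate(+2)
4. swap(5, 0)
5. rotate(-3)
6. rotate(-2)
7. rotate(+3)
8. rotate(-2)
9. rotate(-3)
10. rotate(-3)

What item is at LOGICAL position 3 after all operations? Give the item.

After op 1 (rotate(-2)): offset=4, physical=[A,B,C,D,E,F], logical=[E,F,A,B,C,D]
After op 2 (rotate(-2)): offset=2, physical=[A,B,C,D,E,F], logical=[C,D,E,F,A,B]
After op 3 (rotate(+2)): offset=4, physical=[A,B,C,D,E,F], logical=[E,F,A,B,C,D]
After op 4 (swap(5, 0)): offset=4, physical=[A,B,C,E,D,F], logical=[D,F,A,B,C,E]
After op 5 (rotate(-3)): offset=1, physical=[A,B,C,E,D,F], logical=[B,C,E,D,F,A]
After op 6 (rotate(-2)): offset=5, physical=[A,B,C,E,D,F], logical=[F,A,B,C,E,D]
After op 7 (rotate(+3)): offset=2, physical=[A,B,C,E,D,F], logical=[C,E,D,F,A,B]
After op 8 (rotate(-2)): offset=0, physical=[A,B,C,E,D,F], logical=[A,B,C,E,D,F]
After op 9 (rotate(-3)): offset=3, physical=[A,B,C,E,D,F], logical=[E,D,F,A,B,C]
After op 10 (rotate(-3)): offset=0, physical=[A,B,C,E,D,F], logical=[A,B,C,E,D,F]

Answer: E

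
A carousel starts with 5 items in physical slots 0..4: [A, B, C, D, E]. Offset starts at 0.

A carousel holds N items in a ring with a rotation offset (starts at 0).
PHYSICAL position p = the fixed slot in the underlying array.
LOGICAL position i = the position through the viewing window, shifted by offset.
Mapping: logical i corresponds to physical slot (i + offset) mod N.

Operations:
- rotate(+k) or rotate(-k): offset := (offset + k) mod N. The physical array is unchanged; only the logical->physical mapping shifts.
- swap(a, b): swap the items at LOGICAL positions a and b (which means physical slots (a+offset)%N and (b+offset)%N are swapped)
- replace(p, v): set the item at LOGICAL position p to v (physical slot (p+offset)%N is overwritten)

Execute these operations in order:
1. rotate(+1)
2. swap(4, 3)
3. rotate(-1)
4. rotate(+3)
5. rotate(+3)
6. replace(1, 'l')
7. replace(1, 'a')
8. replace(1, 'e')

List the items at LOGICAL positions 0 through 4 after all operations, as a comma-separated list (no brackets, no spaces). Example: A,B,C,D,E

After op 1 (rotate(+1)): offset=1, physical=[A,B,C,D,E], logical=[B,C,D,E,A]
After op 2 (swap(4, 3)): offset=1, physical=[E,B,C,D,A], logical=[B,C,D,A,E]
After op 3 (rotate(-1)): offset=0, physical=[E,B,C,D,A], logical=[E,B,C,D,A]
After op 4 (rotate(+3)): offset=3, physical=[E,B,C,D,A], logical=[D,A,E,B,C]
After op 5 (rotate(+3)): offset=1, physical=[E,B,C,D,A], logical=[B,C,D,A,E]
After op 6 (replace(1, 'l')): offset=1, physical=[E,B,l,D,A], logical=[B,l,D,A,E]
After op 7 (replace(1, 'a')): offset=1, physical=[E,B,a,D,A], logical=[B,a,D,A,E]
After op 8 (replace(1, 'e')): offset=1, physical=[E,B,e,D,A], logical=[B,e,D,A,E]

Answer: B,e,D,A,E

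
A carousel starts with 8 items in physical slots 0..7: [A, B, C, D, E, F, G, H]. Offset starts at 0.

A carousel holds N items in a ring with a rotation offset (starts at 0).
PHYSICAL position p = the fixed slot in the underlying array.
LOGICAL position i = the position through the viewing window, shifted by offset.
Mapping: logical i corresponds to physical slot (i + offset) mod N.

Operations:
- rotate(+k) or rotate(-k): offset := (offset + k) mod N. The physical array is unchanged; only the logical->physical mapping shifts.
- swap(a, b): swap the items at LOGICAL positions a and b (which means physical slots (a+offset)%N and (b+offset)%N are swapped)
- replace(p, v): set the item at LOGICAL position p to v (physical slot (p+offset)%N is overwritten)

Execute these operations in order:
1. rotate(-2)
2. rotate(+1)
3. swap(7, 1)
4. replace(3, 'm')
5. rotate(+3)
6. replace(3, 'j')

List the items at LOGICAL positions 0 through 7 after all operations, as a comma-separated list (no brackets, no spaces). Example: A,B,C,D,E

After op 1 (rotate(-2)): offset=6, physical=[A,B,C,D,E,F,G,H], logical=[G,H,A,B,C,D,E,F]
After op 2 (rotate(+1)): offset=7, physical=[A,B,C,D,E,F,G,H], logical=[H,A,B,C,D,E,F,G]
After op 3 (swap(7, 1)): offset=7, physical=[G,B,C,D,E,F,A,H], logical=[H,G,B,C,D,E,F,A]
After op 4 (replace(3, 'm')): offset=7, physical=[G,B,m,D,E,F,A,H], logical=[H,G,B,m,D,E,F,A]
After op 5 (rotate(+3)): offset=2, physical=[G,B,m,D,E,F,A,H], logical=[m,D,E,F,A,H,G,B]
After op 6 (replace(3, 'j')): offset=2, physical=[G,B,m,D,E,j,A,H], logical=[m,D,E,j,A,H,G,B]

Answer: m,D,E,j,A,H,G,B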